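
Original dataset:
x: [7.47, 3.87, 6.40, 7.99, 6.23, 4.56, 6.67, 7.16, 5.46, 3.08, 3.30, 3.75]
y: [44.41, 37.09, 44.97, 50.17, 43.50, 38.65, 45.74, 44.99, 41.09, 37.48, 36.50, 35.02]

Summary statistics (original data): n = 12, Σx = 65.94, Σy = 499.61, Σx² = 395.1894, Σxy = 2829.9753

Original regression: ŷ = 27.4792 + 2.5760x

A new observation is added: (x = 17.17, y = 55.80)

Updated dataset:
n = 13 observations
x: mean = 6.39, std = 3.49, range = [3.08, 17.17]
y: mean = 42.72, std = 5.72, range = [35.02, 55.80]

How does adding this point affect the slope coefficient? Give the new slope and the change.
New slope β₁ = 1.4954 versus 2.5760 before: a change of -1.0806 (-41.9%).

x = 17.17 lies well outside the original x-range [3.08, 7.99] (x̄ ≈ 5.50), so this observation has high leverage and can move the slope substantially.

Step 1: Update the sums with the new point (n goes from 12 to 13)
Σx  = 65.94 + 17.17 = 83.11
Σy  = 499.61 + 55.80 = 555.41
Σx² = 395.1894 + 17.17² = 395.1894 + 294.8089 = 689.9983
Σxy = 2829.9753 + 17.17×55.80 = 2829.9753 + 958.0860 = 3788.0613

Step 2: Recompute the slope with b₁ = (nΣxy − ΣxΣy) / (nΣx² − (Σx)²)
Numerator   = 13×3788.0613 − 83.11×555.41 = 49244.7969 − 46160.1251 = 3084.6718
Denominator = 13×689.9983 − 83.11² = 8969.9779 − 6907.2721 = 2062.7058
b₁(new) = 3084.6718 / 2062.7058 = 1.4954

(Same formula on the original sums: (12×2829.9753 − 65.94×499.61) / (12×395.1894 − 65.94²) = 1015.4202 / 394.1892 = 2.5760, matching the given fit.)

Step 3: Change in slope
Δβ₁ = 1.4954 − 2.5760 = -1.0806
Relative change = -1.0806 / 2.5760 × 100% = -41.9%
→ the slope decreases when the point is added.

A high-leverage point only changes the slope if it is off the original line; here y = 55.80 is below the original trend, so the slope decreases.
In practice: investigate whether it comes from the same population as the rest of the sample.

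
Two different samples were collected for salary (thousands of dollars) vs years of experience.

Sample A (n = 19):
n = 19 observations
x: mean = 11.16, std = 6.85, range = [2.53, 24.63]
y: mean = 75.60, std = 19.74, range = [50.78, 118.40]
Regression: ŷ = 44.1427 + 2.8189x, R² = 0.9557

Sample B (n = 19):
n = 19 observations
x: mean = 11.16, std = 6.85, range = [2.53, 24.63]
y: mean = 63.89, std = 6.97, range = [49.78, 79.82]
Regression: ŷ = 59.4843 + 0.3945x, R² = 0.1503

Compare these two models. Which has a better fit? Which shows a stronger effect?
Model A has the better fit (R² = 0.9557 vs 0.1503). Model A shows the stronger effect (|β₁| = 2.8189 vs 0.3945).

Model Comparison:

Fit — compare R²:
- Model A: R² = 0.9557 → 95.57% of variance in salary explained
- Model B: R² = 0.1503 → 15.03% of variance in salary explained
- 0.9557 > 0.1503 → Model A has the better fit

Effect size (slope magnitude):
- Model A: β₁ = 2.8189 → predicted salary rises 2.8189 thousand dollars per additional year of experience
- Model B: β₁ = 0.3945 → predicted salary rises 0.3945 thousand dollars per additional year of experience
- |2.8189| > |0.3945| → Model A shows the stronger marginal effect

Note: A steeper slope doesn't make a better model if the scatter around the line is large.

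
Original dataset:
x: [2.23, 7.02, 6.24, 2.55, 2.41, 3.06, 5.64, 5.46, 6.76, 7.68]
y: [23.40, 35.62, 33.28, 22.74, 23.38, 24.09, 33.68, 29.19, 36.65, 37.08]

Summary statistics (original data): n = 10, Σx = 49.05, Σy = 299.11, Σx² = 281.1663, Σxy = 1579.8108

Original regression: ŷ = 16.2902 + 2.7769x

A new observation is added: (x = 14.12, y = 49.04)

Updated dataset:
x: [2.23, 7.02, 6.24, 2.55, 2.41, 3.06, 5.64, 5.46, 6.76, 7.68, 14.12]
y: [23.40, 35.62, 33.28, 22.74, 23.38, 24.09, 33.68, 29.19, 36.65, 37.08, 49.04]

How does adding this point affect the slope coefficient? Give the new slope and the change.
New slope β₁ = 2.3174 versus 2.7769 before: a change of -0.4595 (-16.5%).

The new point has HIGH LEVERAGE: x = 14.12 is far from the original mean x̄ = 49.05/10 ≈ 4.91 (original range [2.23, 7.68]).

Step 1: Update the sums with the new point (n goes from 10 to 11)
Σx  = 49.05 + 14.12 = 63.17
Σy  = 299.11 + 49.04 = 348.15
Σx² = 281.1663 + 14.12² = 281.1663 + 199.3744 = 480.5407
Σxy = 1579.8108 + 14.12×49.04 = 1579.8108 + 692.4448 = 2272.2556

Step 2: Recompute the slope with b₁ = (nΣxy − ΣxΣy) / (nΣx² − (Σx)²)
Numerator   = 11×2272.2556 − 63.17×348.15 = 24994.8116 − 21992.6355 = 3002.1761
Denominator = 11×480.5407 − 63.17² = 5285.9477 − 3990.4489 = 1295.4988
b₁(new) = 3002.1761 / 1295.4988 = 2.3174

(Same formula on the original sums: (10×1579.8108 − 49.05×299.11) / (10×281.1663 − 49.05²) = 1126.7625 / 405.7605 = 2.7769, matching the given fit.)

Step 3: Change in slope
Δβ₁ = 2.3174 − 2.7769 = -0.4595
Relative change = -0.4595 / 2.7769 × 100% = -16.5%
→ the slope decreases when the point is added.

A high-leverage point only changes the slope if it is off the original line; here y = 49.04 is below the original trend, so the slope decreases.
In practice: refit with and without it and report both if conclusions differ; check such a point for data-entry or measurement error.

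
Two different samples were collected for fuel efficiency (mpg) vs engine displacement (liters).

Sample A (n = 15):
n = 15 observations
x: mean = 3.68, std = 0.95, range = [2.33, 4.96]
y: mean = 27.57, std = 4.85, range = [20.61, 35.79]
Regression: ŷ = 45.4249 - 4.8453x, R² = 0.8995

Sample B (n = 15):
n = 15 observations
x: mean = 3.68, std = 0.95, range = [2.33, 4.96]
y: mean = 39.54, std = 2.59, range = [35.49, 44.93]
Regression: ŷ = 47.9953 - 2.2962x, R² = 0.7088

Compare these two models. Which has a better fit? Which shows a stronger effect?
Model A has the better fit (R² = 0.8995 vs 0.7088). Model A shows the stronger effect (|β₁| = 4.8453 vs 2.2962).

Model Comparison:

Fit — compare R²:
- Model A: R² = 0.8995 → 89.95% of variance in fuel efficiency explained
- Model B: R² = 0.7088 → 70.88% of variance in fuel efficiency explained
- 0.8995 > 0.7088 → Model A has the better fit

Effect size (slope magnitude):
- Model A: β₁ = -4.8453 → predicted fuel efficiency falls 4.8453 mpg per additional liter of engine displacement
- Model B: β₁ = -2.2962 → predicted fuel efficiency falls 2.2962 mpg per additional liter of engine displacement
- |-4.8453| > |-2.2962| → Model A shows the stronger marginal effect

Notes:
- A steeper slope doesn't make a better model if the scatter around the line is large.
- R² measures how tightly points cluster around the line; β₁ measures how steep the line is — they answer different questions.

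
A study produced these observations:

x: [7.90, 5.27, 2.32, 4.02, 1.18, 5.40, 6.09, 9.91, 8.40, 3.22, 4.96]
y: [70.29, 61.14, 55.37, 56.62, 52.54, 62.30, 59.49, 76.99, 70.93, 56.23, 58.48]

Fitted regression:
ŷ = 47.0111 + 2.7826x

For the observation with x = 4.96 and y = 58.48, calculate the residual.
Residual = -2.3328

The residual is the difference between the actual value and the predicted value:

Residual = y - ŷ

Step 1: Calculate predicted value
ŷ = 47.0111 + 2.7826 × 4.96
ŷ = 60.8128

Step 2: Calculate residual
Residual = 58.48 - 60.8128
Residual = -2.3328

The residual is negative, so the observed y = 58.48 sits below the regression line (the line overestimates it by 2.3328).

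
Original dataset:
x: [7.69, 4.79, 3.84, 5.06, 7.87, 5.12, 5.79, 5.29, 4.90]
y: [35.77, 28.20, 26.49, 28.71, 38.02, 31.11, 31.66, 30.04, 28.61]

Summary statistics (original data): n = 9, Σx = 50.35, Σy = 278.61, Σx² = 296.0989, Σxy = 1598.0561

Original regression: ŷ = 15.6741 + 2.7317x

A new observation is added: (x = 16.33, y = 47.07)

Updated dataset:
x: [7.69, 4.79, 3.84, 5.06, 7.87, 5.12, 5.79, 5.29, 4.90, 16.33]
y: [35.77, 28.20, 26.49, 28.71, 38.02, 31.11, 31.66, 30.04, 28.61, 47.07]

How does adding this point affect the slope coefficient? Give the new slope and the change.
New slope β₁ = 1.6511 versus 2.7317 before: a change of -1.0806 (-39.6%).

x = 16.33 lies well outside the original x-range [3.84, 7.87] (x̄ ≈ 5.59), so this observation has high leverage and can move the slope substantially.

Step 1: Update the sums with the new point (n goes from 9 to 10)
Σx  = 50.35 + 16.33 = 66.68
Σy  = 278.61 + 47.07 = 325.68
Σx² = 296.0989 + 16.33² = 296.0989 + 266.6689 = 562.7678
Σxy = 1598.0561 + 16.33×47.07 = 1598.0561 + 768.6531 = 2366.7092

Step 2: Recompute the slope with b₁ = (nΣxy − ΣxΣy) / (nΣx² − (Σx)²)
Numerator   = 10×2366.7092 − 66.68×325.68 = 23667.0920 − 21716.3424 = 1950.7496
Denominator = 10×562.7678 − 66.68² = 5627.6780 − 4446.2224 = 1181.4556
b₁(new) = 1950.7496 / 1181.4556 = 1.6511

(Same formula on the original sums: (9×1598.0561 − 50.35×278.61) / (9×296.0989 − 50.35²) = 354.4914 / 129.7676 = 2.7317, matching the given fit.)

Step 3: Change in slope
Δβ₁ = 1.6511 − 2.7317 = -1.0806
Relative change = -1.0806 / 2.7317 × 100% = -39.6%
→ the slope decreases when the point is added.

A high-leverage point only changes the slope if it is off the original line; here y = 47.07 is below the original trend, so the slope decreases.
In practice: examine leverage (hᵢ) and Cook's distance rather than deleting it automatically; check such a point for data-entry or measurement error.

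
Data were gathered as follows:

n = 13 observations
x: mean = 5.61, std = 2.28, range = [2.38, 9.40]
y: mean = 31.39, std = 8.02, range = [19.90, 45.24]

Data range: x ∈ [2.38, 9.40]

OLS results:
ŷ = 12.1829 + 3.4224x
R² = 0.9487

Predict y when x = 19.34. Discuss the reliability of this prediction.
ŷ = 78.3721 (extrapolation — x = 19.34 lies outside [2.38, 9.40], so reliability is low).

Prediction calculation:
ŷ = 12.1829 + 3.4224 × 19.34
ŷ = 78.3721

Reliability:
- Data range: x ∈ [2.38, 9.40]
- Prediction point: x = 19.34 is 9.94 units above the observed range → this is EXTRAPOLATION, not interpolation

Why that matters here:
- Real relationships often flatten, saturate, or turn nonlinear at extremes
- There are no observations near this x to validate the fitted line there
- The linear relationship may not hold outside the observed range

Report the number if required, but flag clearly that it is an extrapolation.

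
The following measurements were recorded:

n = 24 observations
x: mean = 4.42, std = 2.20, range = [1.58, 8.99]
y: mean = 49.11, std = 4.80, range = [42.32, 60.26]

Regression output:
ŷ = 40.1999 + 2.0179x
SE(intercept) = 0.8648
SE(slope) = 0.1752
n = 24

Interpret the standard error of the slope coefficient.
SE(β̂₁) = 0.1752 is the estimated standard deviation of the slope estimate across repeated samples; relative to β̂₁ = 2.0179 that is 8.7%, a precise estimate.

SE(β̂₁) = 0.1752 says: if we drew many samples of n = 24 from the same population and refit each time, the fitted slopes would scatter with a standard deviation of roughly 0.1752 around the true β₁.

Relative precision:
- SE / |β̂₁| = 0.1752 / 2.0179 = 8.7%
- Rule of thumb (under 20%: precise; 20% to under 50%: moderately precise; 50% or more: imprecise) → precise

Link to the t-test: t = β̂₁ / SE(β̂₁) = 2.0179 / 0.1752 = 11.5177, the statistic for H₀: β₁ = 0.

What drives SE(β̂₁): wider spread of x values → smaller SE.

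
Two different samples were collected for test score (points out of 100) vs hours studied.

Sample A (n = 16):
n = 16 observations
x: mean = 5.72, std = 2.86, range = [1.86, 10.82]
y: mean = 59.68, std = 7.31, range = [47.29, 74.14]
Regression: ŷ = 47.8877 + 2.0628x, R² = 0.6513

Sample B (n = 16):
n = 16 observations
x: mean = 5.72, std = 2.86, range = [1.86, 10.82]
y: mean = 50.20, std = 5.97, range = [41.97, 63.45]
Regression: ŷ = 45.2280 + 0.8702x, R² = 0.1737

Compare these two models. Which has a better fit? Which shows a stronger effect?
Model A has the better fit (R² = 0.6513 vs 0.1737). Model A shows the stronger effect (|β₁| = 2.0628 vs 0.8702).

Model Comparison:

Which explains more variance? (R²)
- Model A: R² = 0.6513 → 65.13% of variance in test score explained
- Model B: R² = 0.1737 → 17.37% of variance in test score explained
- 0.6513 > 0.1737 → Model A has the better fit

Which has the larger per-hour effect? (|β₁|)
- Model A: β₁ = 2.0628 → predicted test score rises 2.0628 points per additional hour of study time
- Model B: β₁ = 0.8702 → predicted test score rises 0.8702 points per additional hour of study time
- |2.0628| > |0.8702| → Model A shows the stronger marginal effect

Notes:
- A better fit (higher R²) doesn't necessarily mean a more important relationship.
- The two samples could reflect different populations, time periods, or measurement quality.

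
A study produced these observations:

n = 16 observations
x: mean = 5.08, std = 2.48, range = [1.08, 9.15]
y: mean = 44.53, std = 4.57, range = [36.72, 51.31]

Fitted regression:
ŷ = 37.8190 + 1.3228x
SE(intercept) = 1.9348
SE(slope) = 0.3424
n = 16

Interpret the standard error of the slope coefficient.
SE(β̂₁) = 0.3424 is the estimated standard deviation of the slope estimate across repeated samples; relative to β̂₁ = 1.3228 that is 25.9%, a moderately precise estimate.

What SE measures:
- The standard error quantifies the sampling variability of the coefficient estimate
- It is the estimated standard deviation of β̂₁ across hypothetical repeated samples of the same size
- Smaller SE → more precise estimate

Relative precision:
- SE / |β̂₁| = 0.3424 / 1.3228 = 25.9%
- Rule of thumb (under 20%: precise; 20% to under 50%: moderately precise; 50% or more: imprecise) → moderately precise

Rough 95% range (±2 SE): 1.3228 ± 0.6848 → (0.6380, 2.0076).

What drives SE(β̂₁): more residual scatter → larger SE; wider spread of x values → smaller SE; larger n (here n = 16) → smaller SE.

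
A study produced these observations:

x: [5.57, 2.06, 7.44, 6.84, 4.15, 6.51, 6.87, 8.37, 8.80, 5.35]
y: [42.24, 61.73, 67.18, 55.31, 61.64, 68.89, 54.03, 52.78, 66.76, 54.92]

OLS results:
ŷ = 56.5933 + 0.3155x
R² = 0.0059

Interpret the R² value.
The model explains 0.59% of the variance in y (R² = 0.0059), leaving 99.41% unexplained; the fit is weak.

The coefficient of determination R² is the fraction of the total variation in y that the fitted line accounts for.

Here R² = 0.0059:
- Explained: 0.59% of the variation in y
- Unexplained (residual): 100% − 0.59% = 99.41%
- Rule of thumb (below 0.3 weak; 0.3 to below 0.7 moderate; 0.7 and above strong) → weak

Note: R² never decreases when predictors are added, so it should not be used alone to compare models of different size.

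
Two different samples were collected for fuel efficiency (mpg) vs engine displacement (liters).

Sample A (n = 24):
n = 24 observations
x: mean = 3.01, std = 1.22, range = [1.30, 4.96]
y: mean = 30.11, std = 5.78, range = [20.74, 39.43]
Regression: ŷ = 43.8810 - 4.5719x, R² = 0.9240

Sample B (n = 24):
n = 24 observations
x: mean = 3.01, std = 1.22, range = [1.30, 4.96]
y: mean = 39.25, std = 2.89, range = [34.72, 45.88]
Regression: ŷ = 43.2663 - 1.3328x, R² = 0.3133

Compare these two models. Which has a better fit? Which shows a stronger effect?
Model A has the better fit (R² = 0.9240 vs 0.3133). Model A shows the stronger effect (|β₁| = 4.5719 vs 1.3328).

Model Comparison:

Goodness of fit (R²):
- Model A: R² = 0.9240 → 92.40% of variance in fuel efficiency explained
- Model B: R² = 0.3133 → 31.33% of variance in fuel efficiency explained
- 0.9240 > 0.3133 → Model A has the better fit

Effect size (slope magnitude):
- Model A: β₁ = -4.5719 → predicted fuel efficiency falls 4.5719 mpg per additional liter of engine displacement
- Model B: β₁ = -1.3328 → predicted fuel efficiency falls 1.3328 mpg per additional liter of engine displacement
- |-4.5719| > |-1.3328| → Model A shows the stronger marginal effect

Note: R² measures how tightly points cluster around the line; β₁ measures how steep the line is — they answer different questions.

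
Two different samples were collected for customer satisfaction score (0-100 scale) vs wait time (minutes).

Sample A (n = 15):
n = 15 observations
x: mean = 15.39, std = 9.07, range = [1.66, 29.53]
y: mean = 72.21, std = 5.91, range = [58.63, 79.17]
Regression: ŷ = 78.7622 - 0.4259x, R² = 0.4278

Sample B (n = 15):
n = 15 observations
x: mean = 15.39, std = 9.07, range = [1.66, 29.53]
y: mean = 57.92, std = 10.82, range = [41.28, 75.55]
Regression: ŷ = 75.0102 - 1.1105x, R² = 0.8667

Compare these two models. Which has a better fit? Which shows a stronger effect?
Model B has the better fit (R² = 0.8667 vs 0.4278). Model B shows the stronger effect (|β₁| = 1.1105 vs 0.4259).

Model Comparison:

Which explains more variance? (R²)
- Model A: R² = 0.4278 → 42.78% of variance in satisfaction score explained
- Model B: R² = 0.8667 → 86.67% of variance in satisfaction score explained
- 0.8667 > 0.4278 → Model B has the better fit

Strength of effect — compare |β₁|:
- Model A: β₁ = -0.4259 → predicted satisfaction score falls 0.4259 points per additional minute of wait time
- Model B: β₁ = -1.1105 → predicted satisfaction score falls 1.1105 points per additional minute of wait time
- |-0.4259| < |-1.1105| → Model B shows the stronger marginal effect

Note: R² measures how tightly points cluster around the line; β₁ measures how steep the line is — they answer different questions.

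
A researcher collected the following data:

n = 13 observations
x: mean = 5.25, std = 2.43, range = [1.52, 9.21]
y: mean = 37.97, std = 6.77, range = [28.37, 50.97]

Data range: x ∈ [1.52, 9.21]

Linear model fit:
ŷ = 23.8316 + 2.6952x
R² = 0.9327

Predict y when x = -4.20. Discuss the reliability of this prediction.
ŷ = 12.5118 (extrapolation — x = -4.20 lies outside [1.52, 9.21], so reliability is low).

Prediction calculation:
ŷ = 23.8316 + 2.6952 × (-4.20)
ŷ = 12.5118

Reliability:
- Data range: x ∈ [1.52, 9.21]
- Prediction point: x = -4.20 is 5.72 units below the observed range → this is EXTRAPOLATION, not interpolation

Why that matters here:
- The standard error of prediction grows with (x − x̄)², and x = -4.20 is far from x̄ = 5.25
- There are no observations near this x to validate the fitted line there
- R² describes fit only over the sampled x values; it says nothing about behaviour beyond them

A defensible statement: 'if the linear trend continued to x = -4.20, y would be about 12.5118' — the premise is untested.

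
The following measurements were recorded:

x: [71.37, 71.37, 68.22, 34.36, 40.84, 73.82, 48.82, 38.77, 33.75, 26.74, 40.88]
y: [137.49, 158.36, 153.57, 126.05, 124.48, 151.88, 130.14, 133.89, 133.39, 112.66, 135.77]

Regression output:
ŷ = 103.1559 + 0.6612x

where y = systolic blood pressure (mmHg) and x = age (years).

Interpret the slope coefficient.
An increase of one year in age is associated with a 0.6612 mmHg increase in predicted blood pressure.

The slope coefficient β₁ = 0.6612 represents the marginal effect of age on blood pressure.

Interpretation:
- Age up by 1 year → predicted blood pressure increases by 0.6612 mmHg
- The effect is assumed constant over the observed range of x (linearity)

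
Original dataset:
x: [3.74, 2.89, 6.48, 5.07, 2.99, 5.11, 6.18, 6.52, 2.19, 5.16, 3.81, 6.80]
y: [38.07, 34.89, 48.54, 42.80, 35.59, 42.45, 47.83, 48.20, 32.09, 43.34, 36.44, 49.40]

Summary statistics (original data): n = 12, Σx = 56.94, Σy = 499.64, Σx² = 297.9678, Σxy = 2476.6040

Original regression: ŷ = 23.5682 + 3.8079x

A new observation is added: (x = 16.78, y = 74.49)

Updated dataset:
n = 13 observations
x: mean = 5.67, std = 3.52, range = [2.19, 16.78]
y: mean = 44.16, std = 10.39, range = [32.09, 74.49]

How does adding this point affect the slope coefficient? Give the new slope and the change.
The slope changes from 3.8079 to 2.9153 (change of -0.8926, or -23.4%).

The new point has HIGH LEVERAGE: x = 16.78 is far from the original mean x̄ = 56.94/12 ≈ 4.75 (original range [2.19, 6.80]).

Step 1: Update the sums with the new point (n goes from 12 to 13)
Σx  = 56.94 + 16.78 = 73.72
Σy  = 499.64 + 74.49 = 574.13
Σx² = 297.9678 + 16.78² = 297.9678 + 281.5684 = 579.5362
Σxy = 2476.6040 + 16.78×74.49 = 2476.6040 + 1249.9422 = 3726.5462

Step 2: Recompute the slope with b₁ = (nΣxy − ΣxΣy) / (nΣx² − (Σx)²)
Numerator   = 13×3726.5462 − 73.72×574.13 = 48445.1006 − 42324.8636 = 6120.2370
Denominator = 13×579.5362 − 73.72² = 7533.9706 − 5434.6384 = 2099.3322
b₁(new) = 6120.2370 / 2099.3322 = 2.9153

(Same formula on the original sums: (12×2476.6040 − 56.94×499.64) / (12×297.9678 − 56.94²) = 1269.7464 / 333.4500 = 3.8079, matching the given fit.)

Step 3: Change in slope
Δβ₁ = 2.9153 − 3.8079 = -0.8926
Relative change = -0.8926 / 3.8079 × 100% = -23.4%
→ the slope decreases when the point is added.

Because the point sits below the extension of the original line at a high-leverage x, it tilts the fit down.
In practice: check such a point for data-entry or measurement error.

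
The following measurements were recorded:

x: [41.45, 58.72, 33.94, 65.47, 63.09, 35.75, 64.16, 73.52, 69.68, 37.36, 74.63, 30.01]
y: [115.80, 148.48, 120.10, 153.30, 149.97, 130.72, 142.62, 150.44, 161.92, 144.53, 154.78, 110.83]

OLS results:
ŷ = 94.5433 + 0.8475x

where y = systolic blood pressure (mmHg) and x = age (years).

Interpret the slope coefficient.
On average, blood pressure is about 0.8475 mmHg higher for every extra year of age.

β₁ = 0.8475 is the change in predicted blood pressure (mmHg) per additional year of age.

Interpretation:
- Age up by 1 year → predicted blood pressure increases by 0.8475 mmHg
- The effect is assumed constant over the observed range of x (linearity)
- The slope describes association in these data, not necessarily a causal effect

(β₀ = 94.5433 is the fitted value at x = 0 and is not part of the slope interpretation.)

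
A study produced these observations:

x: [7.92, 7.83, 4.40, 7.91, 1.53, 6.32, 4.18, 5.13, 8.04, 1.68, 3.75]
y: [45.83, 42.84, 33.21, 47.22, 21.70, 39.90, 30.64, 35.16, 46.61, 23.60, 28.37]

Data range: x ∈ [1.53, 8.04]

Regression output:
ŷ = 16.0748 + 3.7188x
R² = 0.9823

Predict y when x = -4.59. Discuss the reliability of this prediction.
ŷ = -0.9945 (extrapolation — x = -4.59 lies outside [1.53, 8.04], so reliability is low).

Prediction calculation:
ŷ = 16.0748 + 3.7188 × (-4.59)
ŷ = -0.9945

Reliability:
- Data range: x ∈ [1.53, 8.04]
- Prediction point: x = -4.59 is 6.12 units below the observed range → this is EXTRAPOLATION, not interpolation

Why that matters here:
- The linear relationship may not hold outside the observed range
- Real relationships often flatten, saturate, or turn nonlinear at extremes
- There are no observations near this x to validate the fitted line there

Report the number if required, but flag clearly that it is an extrapolation.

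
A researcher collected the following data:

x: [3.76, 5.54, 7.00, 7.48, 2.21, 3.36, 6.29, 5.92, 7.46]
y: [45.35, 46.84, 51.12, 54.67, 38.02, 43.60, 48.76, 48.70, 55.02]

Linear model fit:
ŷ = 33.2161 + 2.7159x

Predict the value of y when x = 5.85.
ŷ = 49.1041

Plug x = 5.85 into the fitted line:

ŷ = 33.2161 + 2.7159 × 5.85
ŷ = 33.2161 + 15.8880
ŷ = 49.1041

This is a point prediction; actual observations scatter around it by roughly the residual standard deviation.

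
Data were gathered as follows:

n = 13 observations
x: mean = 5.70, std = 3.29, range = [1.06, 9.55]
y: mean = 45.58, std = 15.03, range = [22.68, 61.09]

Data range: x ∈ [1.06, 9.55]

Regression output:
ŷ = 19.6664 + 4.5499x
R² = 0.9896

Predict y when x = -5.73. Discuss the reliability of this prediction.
The equation gives ŷ = -6.4045; however x = -5.73 is 6.79 units below the observed range, so this extrapolated value should not be trusted.

Prediction calculation:
ŷ = 19.6664 + 4.5499 × (-5.73)
ŷ = -6.4045

Reliability:
- Data range: x ∈ [1.06, 9.55]
- Prediction point: x = -5.73 is 6.79 units below the observed range → this is EXTRAPOLATION, not interpolation

Why that matters here:
- The linear relationship may not hold outside the observed range
- Real relationships often flatten, saturate, or turn nonlinear at extremes

A defensible statement: 'if the linear trend continued to x = -5.73, y would be about -6.4045' — the premise is untested.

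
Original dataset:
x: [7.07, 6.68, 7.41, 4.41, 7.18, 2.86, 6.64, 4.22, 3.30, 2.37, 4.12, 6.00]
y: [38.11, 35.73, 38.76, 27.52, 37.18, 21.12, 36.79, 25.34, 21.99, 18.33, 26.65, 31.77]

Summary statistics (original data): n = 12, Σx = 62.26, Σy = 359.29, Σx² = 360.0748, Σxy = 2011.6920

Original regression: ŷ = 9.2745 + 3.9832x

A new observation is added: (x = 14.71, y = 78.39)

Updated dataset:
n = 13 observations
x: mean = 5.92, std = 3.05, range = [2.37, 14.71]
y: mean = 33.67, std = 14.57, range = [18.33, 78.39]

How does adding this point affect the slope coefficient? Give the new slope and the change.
The slope changes from 3.9832 to 4.7492 (change of +0.7660, or +19.2%).

The new point has HIGH LEVERAGE: x = 14.71 is far from the original mean x̄ = 62.26/12 ≈ 5.19 (original range [2.37, 7.41]).

Step 1: Update the sums with the new point (n goes from 12 to 13)
Σx  = 62.26 + 14.71 = 76.97
Σy  = 359.29 + 78.39 = 437.68
Σx² = 360.0748 + 14.71² = 360.0748 + 216.3841 = 576.4589
Σxy = 2011.6920 + 14.71×78.39 = 2011.6920 + 1153.1169 = 3164.8089

Step 2: Recompute the slope with b₁ = (nΣxy − ΣxΣy) / (nΣx² − (Σx)²)
Numerator   = 13×3164.8089 − 76.97×437.68 = 41142.5157 − 33688.2296 = 7454.2861
Denominator = 13×576.4589 − 76.97² = 7493.9657 − 5924.3809 = 1569.5848
b₁(new) = 7454.2861 / 1569.5848 = 4.7492

(Same formula on the original sums: (12×2011.6920 − 62.26×359.29) / (12×360.0748 − 62.26²) = 1770.9086 / 444.5900 = 3.9832, matching the given fit.)

Step 3: Change in slope
Δβ₁ = 4.7492 − 3.9832 = +0.7660
Relative change = +0.7660 / 3.9832 × 100% = +19.2%
→ the slope increases when the point is added.

A high-leverage point only changes the slope if it is off the original line; here y = 78.39 is above the original trend, so the slope increases.
In practice: investigate whether it comes from the same population as the rest of the sample; examine leverage (hᵢ) and Cook's distance rather than deleting it automatically.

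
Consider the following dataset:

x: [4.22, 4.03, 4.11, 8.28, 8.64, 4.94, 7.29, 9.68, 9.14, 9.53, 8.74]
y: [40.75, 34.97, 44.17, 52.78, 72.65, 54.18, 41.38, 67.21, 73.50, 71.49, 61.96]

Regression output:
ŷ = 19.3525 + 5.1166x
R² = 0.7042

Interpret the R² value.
R² = 0.7042 means 70.42% of the variation in y is explained by the linear relationship with x. This indicates a strong fit.

R² (coefficient of determination) measures the proportion of variance in y explained by the regression model.

Here R² = 0.7042:
- Explained: 70.42% of the variation in y
- Unexplained (residual): 100% − 70.42% = 29.58%
- Rule of thumb (below 0.3 weak; 0.3 to below 0.7 moderate; 0.7 and above strong) → strong

Note: R² never decreases when predictors are added, so it should not be used alone to compare models of different size.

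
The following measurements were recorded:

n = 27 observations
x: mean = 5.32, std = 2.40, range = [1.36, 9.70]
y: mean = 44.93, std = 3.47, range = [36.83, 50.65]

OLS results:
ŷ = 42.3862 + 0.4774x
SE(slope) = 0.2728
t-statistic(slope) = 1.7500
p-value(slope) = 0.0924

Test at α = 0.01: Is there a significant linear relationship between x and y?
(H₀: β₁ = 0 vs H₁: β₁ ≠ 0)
p-value = 0.0924 ≥ α = 0.01, so we fail to reject H₀. The relationship is not significant.

Hypothesis test for the slope coefficient:

H₀: β₁ = 0 (no linear relationship)
H₁: β₁ ≠ 0 (linear relationship exists)

Test statistic: t = β̂₁ / SE(β̂₁) = 0.4774 / 0.2728 = 1.7500

p = 0.0924: how often a slope estimate this far from 0 (in SE units) would arise by chance if β₁ were truly 0.

Decision rule: reject H₀ if p-value < α.
p-value = 0.0924 ≥ α = 0.01 → fail to reject H₀.

There is not sufficient evidence at the 1% significance level to conclude that a linear relationship exists between x and y.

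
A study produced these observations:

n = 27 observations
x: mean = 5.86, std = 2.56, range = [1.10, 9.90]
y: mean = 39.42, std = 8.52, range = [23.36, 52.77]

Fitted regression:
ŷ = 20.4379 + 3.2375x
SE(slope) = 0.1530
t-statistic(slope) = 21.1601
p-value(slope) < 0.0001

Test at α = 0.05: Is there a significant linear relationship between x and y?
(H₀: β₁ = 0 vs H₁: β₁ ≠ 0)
Since p-value < 0.0001 < α = 0.05, reject H₀ — the slope is significantly different from 0.

Hypothesis test for the slope coefficient:

H₀: β₁ = 0 (no linear relationship)
H₁: β₁ ≠ 0 (linear relationship exists)

Test statistic: t = β̂₁ / SE(β̂₁) = 3.2375 / 0.1530 = 21.1601

With df = 25, the two-sided p-value for |t| = 21.1601 is <0.0001.

Decision rule: reject H₀ if p-value < α.
p-value < 0.0001 < α = 0.05 → reject H₀.

There is sufficient evidence at the 5% significance level to conclude that a linear relationship exists between x and y.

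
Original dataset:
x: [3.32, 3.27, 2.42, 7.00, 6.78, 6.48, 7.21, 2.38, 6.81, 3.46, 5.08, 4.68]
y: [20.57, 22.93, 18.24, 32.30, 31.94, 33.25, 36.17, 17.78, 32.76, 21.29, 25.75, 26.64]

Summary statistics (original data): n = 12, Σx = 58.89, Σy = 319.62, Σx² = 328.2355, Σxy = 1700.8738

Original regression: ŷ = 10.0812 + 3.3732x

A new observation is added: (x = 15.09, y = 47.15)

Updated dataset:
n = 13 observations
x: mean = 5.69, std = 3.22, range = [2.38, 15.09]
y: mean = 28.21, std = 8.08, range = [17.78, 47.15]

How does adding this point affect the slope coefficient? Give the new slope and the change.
Adding the point moves β₁ from 3.3732 to 2.4097, i.e. it decreases by 0.9635 (-28.6%).

x = 15.09 lies well outside the original x-range [2.38, 7.21] (x̄ ≈ 4.91), so this observation has high leverage and can move the slope substantially.

Step 1: Update the sums with the new point (n goes from 12 to 13)
Σx  = 58.89 + 15.09 = 73.98
Σy  = 319.62 + 47.15 = 366.77
Σx² = 328.2355 + 15.09² = 328.2355 + 227.7081 = 555.9436
Σxy = 1700.8738 + 15.09×47.15 = 1700.8738 + 711.4935 = 2412.3673

Step 2: Recompute the slope with b₁ = (nΣxy − ΣxΣy) / (nΣx² − (Σx)²)
Numerator   = 13×2412.3673 − 73.98×366.77 = 31360.7749 − 27133.6446 = 4227.1303
Denominator = 13×555.9436 − 73.98² = 7227.2668 − 5473.0404 = 1754.2264
b₁(new) = 4227.1303 / 1754.2264 = 2.4097

(Same formula on the original sums: (12×1700.8738 − 58.89×319.62) / (12×328.2355 − 58.89²) = 1588.0638 / 470.7939 = 3.3732, matching the given fit.)

Step 3: Change in slope
Δβ₁ = 2.4097 − 3.3732 = -0.9635
Relative change = -0.9635 / 3.3732 × 100% = -28.6%
→ the slope decreases when the point is added.

A high-leverage point only changes the slope if it is off the original line; here y = 47.15 is below the original trend, so the slope decreases.
In practice: examine leverage (hᵢ) and Cook's distance rather than deleting it automatically; refit with and without it and report both if conclusions differ.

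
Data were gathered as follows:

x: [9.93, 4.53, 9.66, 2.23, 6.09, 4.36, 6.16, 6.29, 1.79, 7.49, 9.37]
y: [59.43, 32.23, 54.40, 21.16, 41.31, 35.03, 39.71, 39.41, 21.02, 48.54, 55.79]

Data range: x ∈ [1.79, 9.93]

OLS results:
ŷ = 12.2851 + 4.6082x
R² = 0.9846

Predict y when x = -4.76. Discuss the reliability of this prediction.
The equation gives ŷ = -9.6499; however x = -4.76 is 6.55 units below the observed range, so this extrapolated value should not be trusted.

Prediction calculation:
ŷ = 12.2851 + 4.6082 × (-4.76)
ŷ = -9.6499

Reliability:
- Data range: x ∈ [1.79, 9.93]
- Prediction point: x = -4.76 is 6.55 units below the observed range → this is EXTRAPOLATION, not interpolation

Why that matters here:
- There are no observations near this x to validate the fitted line there
- The standard error of prediction grows with (x − x̄)², and x = -4.76 is far from x̄ = 6.17
- The linear relationship may not hold outside the observed range

The R² = 0.9846 only validates the fit within [1.79, 9.93]; treat ŷ = -9.6499 with caution.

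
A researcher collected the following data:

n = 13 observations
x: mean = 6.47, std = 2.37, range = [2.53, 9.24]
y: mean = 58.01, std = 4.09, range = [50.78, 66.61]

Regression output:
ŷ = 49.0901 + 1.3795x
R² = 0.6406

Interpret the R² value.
About 64.06% of the variability in y is accounted for by the regression on x (R² = 0.6406) — a moderate linear fit.

R² = 1 − SS_res/SS_tot compares the residual scatter to the total scatter of y about its mean.

Here R² = 0.6406:
- Explained: 64.06% of the variation in y
- Unexplained (residual): 100% − 64.06% = 35.94%
- Rule of thumb (below 0.3 weak; 0.3 to below 0.7 moderate; 0.7 and above strong) → moderate

Equivalently, for simple linear regression R² = r², so |r| = √0.6406 ≈ 0.8004.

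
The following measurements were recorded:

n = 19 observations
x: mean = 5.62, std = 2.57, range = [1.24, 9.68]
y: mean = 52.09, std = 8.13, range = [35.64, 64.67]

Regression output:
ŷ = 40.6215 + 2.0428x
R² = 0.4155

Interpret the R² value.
R² = 0.4155 means 41.55% of the variation in y is explained by the linear relationship with x. This indicates a moderate fit.

R² = 1 − SS_res/SS_tot compares the residual scatter to the total scatter of y about its mean.

Here R² = 0.4155:
- Explained: 41.55% of the variation in y
- Unexplained (residual): 100% − 41.55% = 58.45%
- Rule of thumb (below 0.3 weak; 0.3 to below 0.7 moderate; 0.7 and above strong) → moderate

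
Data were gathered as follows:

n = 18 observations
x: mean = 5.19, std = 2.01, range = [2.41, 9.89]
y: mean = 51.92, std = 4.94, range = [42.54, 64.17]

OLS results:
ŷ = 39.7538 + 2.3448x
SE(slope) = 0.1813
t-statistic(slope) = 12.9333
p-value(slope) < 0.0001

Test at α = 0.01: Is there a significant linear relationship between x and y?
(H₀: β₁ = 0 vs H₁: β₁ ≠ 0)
Since p-value < 0.0001 < α = 0.01, reject H₀ — the slope is significantly different from 0.

Hypothesis test for the slope coefficient:

H₀: β₁ = 0 (no linear relationship)
H₁: β₁ ≠ 0 (linear relationship exists)

Test statistic: t = β̂₁ / SE(β̂₁) = 2.3448 / 0.1813 = 12.9333

With df = 16, the two-sided p-value for |t| = 12.9333 is <0.0001.

Decision rule: reject H₀ if p-value < α.
p-value < 0.0001 < α = 0.01 → reject H₀.

Conclusion: the linear association between x and y is significant at the 1% level.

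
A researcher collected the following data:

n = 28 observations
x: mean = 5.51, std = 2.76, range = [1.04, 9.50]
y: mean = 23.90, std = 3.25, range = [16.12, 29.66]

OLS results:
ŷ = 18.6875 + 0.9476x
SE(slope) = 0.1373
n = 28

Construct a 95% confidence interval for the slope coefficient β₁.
The 95% CI for β₁ is (0.6654, 1.2298)

Confidence interval for the slope:

The 95% CI for β₁ is: β̂₁ ± t*(α/2, n-2) × SE(β̂₁)

Step 1: Find critical t-value
- Confidence level = 0.95
- Degrees of freedom = n - 2 = 28 - 2 = 26
- t*(α/2, 26) = 2.0555

Step 2: Calculate margin of error
Margin = 2.0555 × 0.1373 = 0.2822

Step 3: Construct interval
CI = 0.9476 ± 0.2822
CI = (0.6654, 1.2298)

Interpretation: each one-unit increase in x is associated with a change in mean y of between 0.6654 and 1.2298, with 95% confidence.
Both endpoints are positive, so the data support a genuinely positive slope at this confidence level.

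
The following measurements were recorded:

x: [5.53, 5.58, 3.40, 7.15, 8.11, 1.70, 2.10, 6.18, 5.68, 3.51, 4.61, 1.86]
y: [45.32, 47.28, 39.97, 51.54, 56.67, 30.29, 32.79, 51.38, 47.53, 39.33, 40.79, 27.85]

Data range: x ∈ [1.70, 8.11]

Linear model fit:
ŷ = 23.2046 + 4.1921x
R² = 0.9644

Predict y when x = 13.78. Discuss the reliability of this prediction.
The equation gives ŷ = 80.9717; however x = 13.78 is 5.67 units above the observed range, so this extrapolated value should not be trusted.

Prediction calculation:
ŷ = 23.2046 + 4.1921 × 13.78
ŷ = 80.9717

Reliability:
- Data range: x ∈ [1.70, 8.11]
- Prediction point: x = 13.78 is 5.67 units above the observed range → this is EXTRAPOLATION, not interpolation

Why that matters here:
- R² describes fit only over the sampled x values; it says nothing about behaviour beyond them
- The standard error of prediction grows with (x − x̄)², and x = 13.78 is far from x̄ = 4.62

Report the number if required, but flag clearly that it is an extrapolation.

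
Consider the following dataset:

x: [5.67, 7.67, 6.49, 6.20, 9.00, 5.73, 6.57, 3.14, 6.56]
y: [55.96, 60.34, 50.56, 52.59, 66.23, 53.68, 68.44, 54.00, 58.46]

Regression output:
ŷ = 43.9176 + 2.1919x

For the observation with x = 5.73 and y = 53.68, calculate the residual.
Residual = -2.7972

The residual is the difference between the actual value and the predicted value:

Residual = y - ŷ

Step 1: Calculate predicted value
ŷ = 43.9176 + 2.1919 × 5.73
ŷ = 56.4772

Step 2: Calculate residual
Residual = 53.68 - 56.4772
Residual = -2.7972

Interpretation: the model overestimates the actual value by 2.7972 at this point (negative residual → observation lies below the fitted line).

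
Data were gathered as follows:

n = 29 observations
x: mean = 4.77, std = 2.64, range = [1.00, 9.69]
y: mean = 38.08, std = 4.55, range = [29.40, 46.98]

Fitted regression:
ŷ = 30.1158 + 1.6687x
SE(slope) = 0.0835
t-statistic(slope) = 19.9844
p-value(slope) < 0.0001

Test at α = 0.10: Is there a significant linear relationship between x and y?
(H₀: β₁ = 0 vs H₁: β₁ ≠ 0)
Reject H₀: p-value < 0.0001 < α = 0.10. The linear relationship is significant at the 10% level.

Hypothesis test for the slope coefficient:

H₀: β₁ = 0 (no linear relationship)
H₁: β₁ ≠ 0 (linear relationship exists)

Test statistic: t = β̂₁ / SE(β̂₁) = 1.6687 / 0.0835 = 19.9844

p < 0.0001: how often a slope estimate this far from 0 (in SE units) would arise by chance if β₁ were truly 0.

Decision rule: reject H₀ if p-value < α.
p-value < 0.0001 < α = 0.10 → reject H₀.

There is sufficient evidence at the 10% significance level to conclude that a linear relationship exists between x and y.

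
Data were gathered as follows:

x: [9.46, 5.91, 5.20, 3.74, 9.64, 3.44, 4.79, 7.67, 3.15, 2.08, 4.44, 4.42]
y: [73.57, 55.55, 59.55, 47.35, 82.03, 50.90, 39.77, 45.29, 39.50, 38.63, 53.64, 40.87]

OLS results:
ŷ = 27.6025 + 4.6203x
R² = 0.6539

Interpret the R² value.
The model explains 65.39% of the variance in y (R² = 0.6539), leaving 34.61% unexplained; the fit is moderate.

The coefficient of determination R² is the fraction of the total variation in y that the fitted line accounts for.

Here R² = 0.6539:
- Explained: 65.39% of the variation in y
- Unexplained (residual): 100% − 65.39% = 34.61%
- Rule of thumb (below 0.3 weak; 0.3 to below 0.7 moderate; 0.7 and above strong) → moderate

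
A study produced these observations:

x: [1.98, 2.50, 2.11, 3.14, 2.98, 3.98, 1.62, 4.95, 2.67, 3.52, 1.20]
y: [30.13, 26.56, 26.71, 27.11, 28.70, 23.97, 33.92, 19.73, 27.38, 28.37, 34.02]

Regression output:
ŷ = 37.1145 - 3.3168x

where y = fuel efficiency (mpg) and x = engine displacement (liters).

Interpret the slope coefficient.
An increase of one liter in engine displacement is associated with a 3.3168 mpg decrease in predicted fuel efficiency.

β₁ = -3.3168 is the change in predicted fuel efficiency (mpg) per additional liter of engine displacement.

Interpretation:
- Engine displacement up by 1 liter → predicted fuel efficiency decreases by 3.3168 mpg
- The effect is assumed constant over the observed range of x (linearity)
- The sign (−) gives the direction; the magnitude 3.3168 gives the size of the effect per liter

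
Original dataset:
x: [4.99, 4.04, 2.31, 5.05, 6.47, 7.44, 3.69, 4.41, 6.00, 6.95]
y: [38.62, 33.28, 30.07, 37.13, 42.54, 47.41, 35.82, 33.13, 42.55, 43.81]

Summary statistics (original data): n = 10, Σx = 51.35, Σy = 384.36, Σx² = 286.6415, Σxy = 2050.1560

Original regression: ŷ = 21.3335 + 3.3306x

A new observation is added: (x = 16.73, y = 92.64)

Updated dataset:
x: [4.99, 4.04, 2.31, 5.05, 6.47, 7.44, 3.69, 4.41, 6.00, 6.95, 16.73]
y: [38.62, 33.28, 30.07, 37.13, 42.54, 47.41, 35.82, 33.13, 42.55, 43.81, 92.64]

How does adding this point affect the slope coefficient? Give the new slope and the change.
New slope β₁ = 4.4622 versus 3.3306 before: a change of +1.1316 (+34.0%).

x = 16.73 lies well outside the original x-range [2.31, 7.44] (x̄ ≈ 5.14), so this observation has high leverage and can move the slope substantially.

Step 1: Update the sums with the new point (n goes from 10 to 11)
Σx  = 51.35 + 16.73 = 68.08
Σy  = 384.36 + 92.64 = 477.00
Σx² = 286.6415 + 16.73² = 286.6415 + 279.8929 = 566.5344
Σxy = 2050.1560 + 16.73×92.64 = 2050.1560 + 1549.8672 = 3600.0232

Step 2: Recompute the slope with b₁ = (nΣxy − ΣxΣy) / (nΣx² − (Σx)²)
Numerator   = 11×3600.0232 − 68.08×477.00 = 39600.2552 − 32474.1600 = 7126.0952
Denominator = 11×566.5344 − 68.08² = 6231.8784 − 4634.8864 = 1596.9920
b₁(new) = 7126.0952 / 1596.9920 = 4.4622

(Same formula on the original sums: (10×2050.1560 − 51.35×384.36) / (10×286.6415 − 51.35²) = 764.6740 / 229.5925 = 3.3306, matching the given fit.)

Step 3: Change in slope
Δβ₁ = 4.4622 − 3.3306 = +1.1316
Relative change = +1.1316 / 3.3306 × 100% = +34.0%
→ the slope increases when the point is added.

Because the point sits above the extension of the original line at a high-leverage x, it tilts the fit up.
In practice: check such a point for data-entry or measurement error.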